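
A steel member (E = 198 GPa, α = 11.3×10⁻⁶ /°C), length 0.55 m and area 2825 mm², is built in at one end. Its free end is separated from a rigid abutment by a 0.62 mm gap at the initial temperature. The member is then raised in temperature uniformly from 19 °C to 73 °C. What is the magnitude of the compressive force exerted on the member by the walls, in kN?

If the wall were absent the member would grow by αΔT L = 11.3×10⁻⁶ × 54 × 550 = 0.3356 mm.
This is smaller than the 0.62 mm clearance, so the member expands freely without reaching the stop — the stress is zero.

P ≈ 0 kN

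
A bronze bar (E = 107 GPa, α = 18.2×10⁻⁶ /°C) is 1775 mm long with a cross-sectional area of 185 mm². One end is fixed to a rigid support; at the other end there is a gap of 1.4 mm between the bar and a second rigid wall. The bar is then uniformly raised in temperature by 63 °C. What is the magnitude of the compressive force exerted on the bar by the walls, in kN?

P ≈ 7.08 kN

Unrestrained expansion: δ_free = αΔT L = 18.2×10⁻⁶ × 63 × 1775 = 2.035 mm.
This exceeds the 1.4 mm gap, so the wall pushes back. The portion of expansion that must be recovered elastically is δ_free − gap = 2.035 − 1.4 = 0.6352 mm.
So σ = E(δ_free − g)/L = 107×10³ × 0.6352/1775 = 38.29 MPa.
P = σA = 38.29 × 185 = 7.084 kN.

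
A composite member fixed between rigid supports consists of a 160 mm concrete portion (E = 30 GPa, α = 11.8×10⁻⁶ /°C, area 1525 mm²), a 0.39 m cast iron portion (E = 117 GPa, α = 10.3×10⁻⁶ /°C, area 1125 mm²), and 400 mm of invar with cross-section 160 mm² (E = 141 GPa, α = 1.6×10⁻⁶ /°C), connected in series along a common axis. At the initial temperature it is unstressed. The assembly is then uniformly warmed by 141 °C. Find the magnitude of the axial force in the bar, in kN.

P ≈ 38.1 kN (compressive)

If the supports were absent, the total length change would be Σ αᵢΔT Lᵢ = 11.8×10⁻⁶×141×160 + 10.3×10⁻⁶×141×390 + 1.6×10⁻⁶×141×400 = 0.9228 mm.
The walls prevent any net length change, so an axial force P (same in every segment) develops. Compatibility: P · Σ Lᵢ/(AᵢEᵢ) = δ_free.
The series flexibility is Σ Lᵢ/(AᵢEᵢ) = 160/(1525×30×10³) + 390/(1125×117×10³) + 400/(160×141×10³) = 2.419×10⁻⁵ mm/N.
So P = 0.9228 / 2.419×10⁻⁵ = 38.15 kN, compressive.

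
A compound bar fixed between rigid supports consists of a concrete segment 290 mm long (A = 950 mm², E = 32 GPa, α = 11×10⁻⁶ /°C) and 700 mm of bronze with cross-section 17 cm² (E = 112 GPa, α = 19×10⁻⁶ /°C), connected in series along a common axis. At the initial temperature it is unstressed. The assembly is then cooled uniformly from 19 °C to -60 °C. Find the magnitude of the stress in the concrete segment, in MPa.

With the walls removed the bar would change length by δ_free = Σ αᵢΔT Lᵢ = 11×10⁻⁶×79×290 + 19×10⁻⁶×79×700 = 1.303 mm.
The rigid supports impose zero overall length change; the single axial force P common to all segments must satisfy P Σ Lᵢ/(AᵢEᵢ) = δ_free.
Σ Lᵢ/(AᵢEᵢ) = 290/(950×32×10³) + 700/(1700×112×10³) = 1.322×10⁻⁵ mm/N.
So P = 1.303 / 1.322×10⁻⁵ = 98.57 kN, tensile.
σ_{concrete} = P / A = 98570 / 950 = 103.8 MPa.

σ ≈ 104 MPa (tensile)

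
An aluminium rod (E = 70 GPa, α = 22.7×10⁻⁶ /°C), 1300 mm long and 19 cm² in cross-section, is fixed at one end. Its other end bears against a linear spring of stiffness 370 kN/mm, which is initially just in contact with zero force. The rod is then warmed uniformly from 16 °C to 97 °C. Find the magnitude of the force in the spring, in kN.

Free thermal expansion: δ_free = αΔT L = 22.7×10⁻⁶ × 81 × 1300 = 2.39 mm.
Let P be the compressive force at the spring. The rod shortens elastically by PL/(AE) and the spring compresses by P/k; together these equal δ_free.
P [ L/(AE) + 1/k ] = δ_free → P [ 1300/(1900×70×10³) + 1/(370×10³) ] = 2.39.
P = 2.39 / 1.248×10⁻⁵ = 191600 N.

P ≈ 192 kN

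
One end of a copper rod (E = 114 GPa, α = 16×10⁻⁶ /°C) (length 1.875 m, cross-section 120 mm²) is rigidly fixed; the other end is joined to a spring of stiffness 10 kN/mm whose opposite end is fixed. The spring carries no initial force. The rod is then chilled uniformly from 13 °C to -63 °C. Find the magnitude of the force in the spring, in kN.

Free thermal contraction: δ_free = αΔT L = 16×10⁻⁶ × 76 × 1875 = 2.28 mm.
Let P be the tensile force in the spring. The rod extends elastically by PL/(AE) and the spring stretches by P/k; together these equal δ_free.
So P = δ_free / [L/(AE) + 1/k] = 2.28 / [ 1875/(120×114×10³) + 1/(10×10³) ].
P = 2.28 / 0.0002371 = 9618 N.

P ≈ 9.62 kN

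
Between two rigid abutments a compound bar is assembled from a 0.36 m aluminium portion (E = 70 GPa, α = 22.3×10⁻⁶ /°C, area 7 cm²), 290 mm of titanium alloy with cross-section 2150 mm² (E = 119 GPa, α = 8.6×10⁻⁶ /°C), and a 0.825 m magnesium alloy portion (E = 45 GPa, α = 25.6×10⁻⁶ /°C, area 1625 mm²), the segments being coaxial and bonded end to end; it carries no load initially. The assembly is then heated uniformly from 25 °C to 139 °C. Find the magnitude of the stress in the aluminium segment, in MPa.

With the walls removed the bar would change length by δ_free = Σ αᵢΔT Lᵢ = 22.3×10⁻⁶×114×360 + 8.6×10⁻⁶×114×290 + 25.6×10⁻⁶×114×825 = 3.607 mm.
Since the ends are fixed, an axial force P builds up, equal in every segment, with P · Σ Lᵢ/(AᵢEᵢ) = δ_free.
The series flexibility is Σ Lᵢ/(AᵢEᵢ) = 360/(700×70×10³) + 290/(2150×119×10³) + 825/(1625×45×10³) = 1.976×10⁻⁵ mm/N.
So P = 3.607 / 1.976×10⁻⁵ = 182.5 kN, compressive.
σ_{aluminium} = P / A = 182500 / 700 = 260.8 MPa.

σ ≈ 261 MPa (compressive)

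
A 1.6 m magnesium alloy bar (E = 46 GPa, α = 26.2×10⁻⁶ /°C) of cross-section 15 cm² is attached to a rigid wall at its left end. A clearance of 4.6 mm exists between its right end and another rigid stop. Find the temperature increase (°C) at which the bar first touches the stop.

Contact occurs when the free expansion equals the gap: αΔT L = 4.6 mm.
ΔT = 4.6 / (26.2×10⁻⁶ × 1600) = 109.7 °C.

ΔT ≈ 110 °C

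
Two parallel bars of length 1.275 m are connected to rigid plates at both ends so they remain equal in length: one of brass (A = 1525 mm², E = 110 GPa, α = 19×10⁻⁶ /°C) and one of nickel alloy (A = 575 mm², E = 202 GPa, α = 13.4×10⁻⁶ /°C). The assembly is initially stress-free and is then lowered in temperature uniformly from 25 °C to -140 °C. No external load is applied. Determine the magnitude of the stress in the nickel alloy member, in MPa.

σ ≈ 110 MPa (compressive)

Both members must finish at the same length. With the larger α, the brass tends to over-contract; the plates restrain it, putting the brass in tension and the nickel alloy in compression. With no external load the two internal forces are equal and opposite, magnitude P.
Setting the final lengths equal and cancelling L: (α₁ − α₂)ΔT = P/(A₁E₁) + P/(A₂E₂).
|α₁ − α₂|·ΔT = 5.6×10⁻⁶ × 165 = 0.000924.
1/(A₁E₁) + 1/(A₂E₂) = 1/(1525×110×10³) + 1/(575×202×10³) = 1.457×10⁻⁸ N⁻¹.
So P = 0.000924 / 1.457×10⁻⁸ = 63.41 kN.
σ_{nickel alloy} = P/A₂ = 63410/575 = 110.3 MPa, compressive.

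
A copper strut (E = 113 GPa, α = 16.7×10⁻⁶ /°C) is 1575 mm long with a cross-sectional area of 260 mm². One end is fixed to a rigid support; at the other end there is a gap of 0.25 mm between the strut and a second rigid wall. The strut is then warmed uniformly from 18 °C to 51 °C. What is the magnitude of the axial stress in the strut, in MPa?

If the wall were absent the strut would grow by αΔT L = 16.7×10⁻⁶ × 33 × 1575 = 0.868 mm.
After closing the 0.25 mm clearance, 0.868 − 0.25 = 0.618 mm of expansion remains to be suppressed by the wall.
So σ = E(δ_free − g)/L = 113×10³ × 0.618/1575 = 44.34 MPa.

σ ≈ 44.3 MPa (compressive)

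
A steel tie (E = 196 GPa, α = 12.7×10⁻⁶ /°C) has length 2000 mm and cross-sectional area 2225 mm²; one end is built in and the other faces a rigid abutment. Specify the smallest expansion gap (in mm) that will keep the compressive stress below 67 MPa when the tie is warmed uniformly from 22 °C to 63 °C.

With no wall the tie would lengthen by αΔT L = 12.7×10⁻⁶ × 41 × 2000 = 1.041 mm.
A stress of 67 MPa corresponds to the wall pushing the tie back by σL/E = 67×2000/(196×10³) = 0.6837 mm.
So the gap has to take up the difference, g_min = δ_free − σL/E = 1.041 − 0.6837 = 0.3577 mm.

g ≈ 0.358 mm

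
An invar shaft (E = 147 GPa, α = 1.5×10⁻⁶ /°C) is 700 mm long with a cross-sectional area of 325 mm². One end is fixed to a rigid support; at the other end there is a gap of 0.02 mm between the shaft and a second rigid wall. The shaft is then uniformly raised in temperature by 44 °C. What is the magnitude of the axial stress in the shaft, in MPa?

Free thermal elongation = αΔT L = 1.5×10⁻⁶ × 44 × 700 = 0.0462 mm.
The gap closes (δ_free > 0.02 mm) and the wall then resists a further 0.0462 − 0.02 = 0.0262 mm of expansion.
So σ = E(δ_free − g)/L = 147×10³ × 0.0262/700 = 5.502 MPa.

σ ≈ 5.5 MPa (compressive)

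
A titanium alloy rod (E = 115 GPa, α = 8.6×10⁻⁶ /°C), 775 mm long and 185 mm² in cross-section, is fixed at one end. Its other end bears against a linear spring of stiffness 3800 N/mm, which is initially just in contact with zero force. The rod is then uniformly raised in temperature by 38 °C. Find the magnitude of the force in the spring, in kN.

Free thermal expansion: δ_free = αΔT L = 8.6×10⁻⁶ × 38 × 775 = 0.2533 mm.
With a force P in the spring, the elastic change of the rod is PL/(AE) and that of the spring is P/k; compatibility requires their sum to equal δ_free.
P [ L/(AE) + 1/k ] = δ_free → P [ 775/(185×115×10³) + 1/(3800) ] = 0.2533.
P = 0.2533 / 0.0002996 = 845.4 N.

P ≈ 0.845 kN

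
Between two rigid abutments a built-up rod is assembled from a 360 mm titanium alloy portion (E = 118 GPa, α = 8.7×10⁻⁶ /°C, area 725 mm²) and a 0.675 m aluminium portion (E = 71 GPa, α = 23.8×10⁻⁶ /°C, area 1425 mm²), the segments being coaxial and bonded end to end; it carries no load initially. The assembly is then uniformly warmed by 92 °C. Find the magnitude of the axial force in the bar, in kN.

P ≈ 162 kN (compressive)

If the supports were absent, the total length change would be Σ αᵢΔT Lᵢ = 8.7×10⁻⁶×92×360 + 23.8×10⁻⁶×92×675 = 1.766 mm.
The rigid supports impose zero overall length change; the single axial force P common to all segments must satisfy P Σ Lᵢ/(AᵢEᵢ) = δ_free.
The series flexibility is Σ Lᵢ/(AᵢEᵢ) = 360/(725×118×10³) + 675/(1425×71×10³) = 1.088×10⁻⁵ mm/N.
So P = 1.766 / 1.088×10⁻⁵ = 162.3 kN, compressive.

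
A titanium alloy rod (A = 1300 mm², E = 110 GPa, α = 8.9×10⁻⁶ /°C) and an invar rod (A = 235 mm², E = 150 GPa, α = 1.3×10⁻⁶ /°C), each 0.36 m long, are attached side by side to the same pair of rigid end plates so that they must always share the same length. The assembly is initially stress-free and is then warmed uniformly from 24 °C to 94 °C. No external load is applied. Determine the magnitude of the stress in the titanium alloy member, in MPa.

σ ≈ 11.6 MPa (compressive)

Equilibrium of a rigid end plate with no external load gives equal and opposite internal forces ±P in the two members. Since α_{titanium alloy} > α_{invar}, heating drives the titanium alloy into compression and the invar into tension.
Setting the final lengths equal and cancelling L: (α₁ − α₂)ΔT = P/(A₁E₁) + P/(A₂E₂).
|α₁ − α₂|·ΔT = 7.6×10⁻⁶ × 70 = 0.000532.
1/(A₁E₁) + 1/(A₂E₂) = 1/(1300×110×10³) + 1/(235×150×10³) = 3.536×10⁻⁸ N⁻¹.
So P = 0.000532 / 3.536×10⁻⁸ = 15.04 kN.
σ_{titanium alloy} = P/A₁ = 15040/1300 = 11.57 MPa, compressive.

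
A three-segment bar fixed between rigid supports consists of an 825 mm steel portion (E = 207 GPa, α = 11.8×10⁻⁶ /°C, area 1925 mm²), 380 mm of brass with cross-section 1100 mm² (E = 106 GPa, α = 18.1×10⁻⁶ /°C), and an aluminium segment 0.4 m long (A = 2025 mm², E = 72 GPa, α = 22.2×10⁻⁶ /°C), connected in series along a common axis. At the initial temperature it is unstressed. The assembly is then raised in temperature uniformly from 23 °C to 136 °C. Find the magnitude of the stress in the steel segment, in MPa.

σ ≈ 185 MPa (compressive)

Free thermal expansion of the whole bar: Σ αᵢΔT Lᵢ = 11.8×10⁻⁶×113×825 + 18.1×10⁻⁶×113×380 + 22.2×10⁻⁶×113×400 = 2.881 mm.
The rigid supports impose zero overall length change; the single axial force P common to all segments must satisfy P Σ Lᵢ/(AᵢEᵢ) = δ_free.
The series flexibility is Σ Lᵢ/(AᵢEᵢ) = 825/(1925×207×10³) + 380/(1100×106×10³) + 400/(2025×72×10³) = 8.073×10⁻⁶ mm/N.
So P = 2.881 / 8.073×10⁻⁶ = 356.8 kN, compressive.
σ_{steel} = P / A = 356800 / 1925 = 185.4 MPa.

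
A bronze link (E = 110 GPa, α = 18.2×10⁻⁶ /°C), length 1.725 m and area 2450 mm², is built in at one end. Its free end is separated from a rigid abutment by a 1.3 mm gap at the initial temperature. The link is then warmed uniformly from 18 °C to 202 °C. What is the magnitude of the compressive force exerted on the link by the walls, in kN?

Free thermal elongation = αΔT L = 18.2×10⁻⁶ × 184 × 1725 = 5.777 mm.
The gap closes (δ_free > 1.3 mm) and the wall then resists a further 5.777 − 1.3 = 4.477 mm of expansion.
That suppressed elongation corresponds to σ = E·Δ/L = 110×10³ × 4.477/1725 = 285.5 MPa.
P = σA = 285.5 × 2450 = 699.4 kN.

P ≈ 699 kN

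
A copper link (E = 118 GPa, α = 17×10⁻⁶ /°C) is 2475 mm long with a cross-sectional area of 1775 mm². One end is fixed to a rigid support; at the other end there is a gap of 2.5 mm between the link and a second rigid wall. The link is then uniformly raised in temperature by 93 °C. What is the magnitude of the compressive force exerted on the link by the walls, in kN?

If the wall were absent the link would grow by αΔT L = 17×10⁻⁶ × 93 × 2475 = 3.913 mm.
This exceeds the 2.5 mm gap, so the wall pushes back. The portion of expansion that must be recovered elastically is δ_free − gap = 3.913 − 2.5 = 1.413 mm.
That suppressed elongation corresponds to σ = E·Δ/L = 118×10³ × 1.413/2475 = 67.37 MPa.
Force on the wall = σA = 67.37 × 1775 mm² = 119.6 kN.

P ≈ 120 kN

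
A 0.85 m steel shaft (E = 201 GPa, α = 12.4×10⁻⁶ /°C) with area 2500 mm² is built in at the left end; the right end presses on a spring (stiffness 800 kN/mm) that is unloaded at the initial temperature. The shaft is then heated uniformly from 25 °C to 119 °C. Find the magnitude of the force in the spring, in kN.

If the spring were absent the shaft would lengthen by αΔT L = 12.4×10⁻⁶ × 94 × 850 = 0.9908 mm.
Let P be the compressive force at the spring. The shaft shortens elastically by PL/(AE) and the spring compresses by P/k; together these equal δ_free.
So P = δ_free / [L/(AE) + 1/k] = 0.9908 / [ 850/(2500×201×10³) + 1/(800×10³) ].
P = 0.9908 / 2.942×10⁻⁶ = 336800 N.

P ≈ 337 kN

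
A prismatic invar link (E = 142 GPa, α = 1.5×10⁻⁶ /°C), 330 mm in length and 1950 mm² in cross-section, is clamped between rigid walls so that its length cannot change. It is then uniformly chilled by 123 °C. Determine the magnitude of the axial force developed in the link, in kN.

With zero net strain, σ = E·αΔT = 142 GPa × 1.5×10⁻⁶ × 123 = 26.2 MPa.
Then P = σA = 26.2 × 1950 mm² = 51.09 kN, tensile.

P ≈ 51.1 kN (tensile)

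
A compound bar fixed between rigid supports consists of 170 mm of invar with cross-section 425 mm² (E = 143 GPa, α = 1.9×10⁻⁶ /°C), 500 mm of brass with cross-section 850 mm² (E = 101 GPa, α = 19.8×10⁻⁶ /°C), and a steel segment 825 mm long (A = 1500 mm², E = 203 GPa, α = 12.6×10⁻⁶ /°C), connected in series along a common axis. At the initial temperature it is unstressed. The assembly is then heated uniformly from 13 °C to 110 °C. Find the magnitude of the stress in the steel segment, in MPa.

σ ≈ 118 MPa (compressive)

Free thermal expansion of the whole bar: Σ αᵢΔT Lᵢ = 1.9×10⁻⁶×97×170 + 19.8×10⁻⁶×97×500 + 12.6×10⁻⁶×97×825 = 2 mm.
The rigid supports impose zero overall length change; the single axial force P common to all segments must satisfy P Σ Lᵢ/(AᵢEᵢ) = δ_free.
Σ Lᵢ/(AᵢEᵢ) = 170/(425×143×10³) + 500/(850×101×10³) + 825/(1500×203×10³) = 1.133×10⁻⁵ mm/N.
Hence P = δ_free / Σ(L/AE) = 2/1.133×10⁻⁵ = 176.5 kN (compressive).
σ_{steel} = P / A = 176500 / 1500 = 117.7 MPa.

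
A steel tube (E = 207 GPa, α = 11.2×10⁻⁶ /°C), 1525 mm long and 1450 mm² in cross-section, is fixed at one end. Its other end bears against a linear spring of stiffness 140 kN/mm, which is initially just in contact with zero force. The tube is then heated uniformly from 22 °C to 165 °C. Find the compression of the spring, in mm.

The unrestrained thermal change is αΔT L = 11.2×10⁻⁶ × 143 × 1525 = 2.442 mm.
With a force P in the spring, the elastic change of the tube is PL/(AE) and that of the spring is P/k; compatibility requires their sum to equal δ_free.
P [ L/(AE) + 1/k ] = δ_free → P [ 1525/(1450×207×10³) + 1/(140×10³) ] = 2.442.
P = 2.442 / 1.222×10⁻⁵ = 199800 N.
Spring compression = P/k = 199800/(140×10³) = 1.427 mm.

δ ≈ 1.43 mm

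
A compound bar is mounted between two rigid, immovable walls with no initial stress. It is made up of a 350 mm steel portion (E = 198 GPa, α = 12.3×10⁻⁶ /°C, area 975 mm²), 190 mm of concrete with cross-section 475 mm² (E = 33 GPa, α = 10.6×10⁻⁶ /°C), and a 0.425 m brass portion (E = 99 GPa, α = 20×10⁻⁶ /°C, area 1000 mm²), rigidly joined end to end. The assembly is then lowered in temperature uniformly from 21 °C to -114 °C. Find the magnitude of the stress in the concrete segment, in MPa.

If the supports were absent, the total length change would be Σ αᵢΔT Lᵢ = 12.3×10⁻⁶×135×350 + 10.6×10⁻⁶×135×190 + 20×10⁻⁶×135×425 = 2.001 mm.
The rigid supports impose zero overall length change; the single axial force P common to all segments must satisfy P Σ Lᵢ/(AᵢEᵢ) = δ_free.
The series flexibility is Σ Lᵢ/(AᵢEᵢ) = 350/(975×198×10³) + 190/(475×33×10³) + 425/(1000×99×10³) = 1.823×10⁻⁵ mm/N.
So P = 2.001 / 1.823×10⁻⁵ = 109.8 kN, tensile.
σ_{concrete} = P / A = 109800 / 475 = 231.1 MPa.

σ ≈ 231 MPa (tensile)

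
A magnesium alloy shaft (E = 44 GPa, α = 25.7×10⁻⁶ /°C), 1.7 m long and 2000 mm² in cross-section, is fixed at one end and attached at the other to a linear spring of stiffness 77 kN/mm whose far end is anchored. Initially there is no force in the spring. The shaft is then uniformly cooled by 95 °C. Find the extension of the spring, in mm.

Free thermal contraction: δ_free = αΔT L = 25.7×10⁻⁶ × 95 × 1700 = 4.151 mm.
Let P be the tensile force in the spring. The shaft extends elastically by PL/(AE) and the spring stretches by P/k; together these equal δ_free.
So P = δ_free / [L/(AE) + 1/k] = 4.151 / [ 1700/(2000×44×10³) + 1/(77×10³) ].
P = 4.151 / 3.231×10⁻⁵ = 128500 N.
Spring extension = P/k = 128500/(77×10³) = 1.669 mm.

δ ≈ 1.67 mm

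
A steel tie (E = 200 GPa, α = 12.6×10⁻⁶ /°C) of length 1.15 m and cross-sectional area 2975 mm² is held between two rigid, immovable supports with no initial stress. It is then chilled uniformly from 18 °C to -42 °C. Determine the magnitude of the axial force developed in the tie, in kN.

The ends cannot move, so σ = EαΔT = 200×10³ × 12.6×10⁻⁶ × 60 = 151.2 MPa.
Axial force P = σA = 151.2 × 2975 = 449800 N = 449.8 kN, tensile.

P ≈ 450 kN (tensile)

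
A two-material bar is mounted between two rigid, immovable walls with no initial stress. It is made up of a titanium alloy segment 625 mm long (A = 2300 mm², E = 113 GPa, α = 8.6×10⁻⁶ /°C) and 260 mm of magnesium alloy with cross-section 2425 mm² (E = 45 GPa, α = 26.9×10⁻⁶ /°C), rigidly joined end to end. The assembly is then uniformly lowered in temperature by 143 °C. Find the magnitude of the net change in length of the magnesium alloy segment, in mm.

If the supports were absent, the total length change would be Σ αᵢΔT Lᵢ = 8.6×10⁻⁶×143×625 + 26.9×10⁻⁶×143×260 = 1.769 mm.
The walls prevent any net length change, so an axial force P (same in every segment) develops. Compatibility: P · Σ Lᵢ/(AᵢEᵢ) = δ_free.
Σ Lᵢ/(AᵢEᵢ) = 625/(2300×113×10³) + 260/(2425×45×10³) = 4.787×10⁻⁶ mm/N.
P = 1.769 / 4.787×10⁻⁶ = 369500 N = 369.5 kN, tensile.
For the magnesium alloy segment, free thermal change = 26.9×10⁻⁶×143×260 = 1 mm and elastic change from P = 369500×260/(2425×45×10³) = 0.8803 mm; these oppose, so the net change is 0.12 mm (segment shortens).

|ΔL| ≈ 0.12 mm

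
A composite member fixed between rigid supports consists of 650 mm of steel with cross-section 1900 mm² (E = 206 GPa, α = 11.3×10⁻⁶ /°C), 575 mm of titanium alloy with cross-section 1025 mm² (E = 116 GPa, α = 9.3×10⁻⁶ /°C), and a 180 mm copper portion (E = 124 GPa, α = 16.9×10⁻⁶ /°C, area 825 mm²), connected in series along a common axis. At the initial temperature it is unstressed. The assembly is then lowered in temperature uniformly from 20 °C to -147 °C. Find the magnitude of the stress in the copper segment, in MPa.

With the walls removed the bar would change length by δ_free = Σ αᵢΔT Lᵢ = 11.3×10⁻⁶×167×650 + 9.3×10⁻⁶×167×575 + 16.9×10⁻⁶×167×180 = 2.628 mm.
The rigid supports impose zero overall length change; the single axial force P common to all segments must satisfy P Σ Lᵢ/(AᵢEᵢ) = δ_free.
The series flexibility is Σ Lᵢ/(AᵢEᵢ) = 650/(1900×206×10³) + 575/(1025×116×10³) + 180/(825×124×10³) = 8.256×10⁻⁶ mm/N.
Hence P = δ_free / Σ(L/AE) = 2.628/8.256×10⁻⁶ = 318.3 kN (tensile).
σ_{copper} = P / A = 318300 / 825 = 385.8 MPa.

σ ≈ 386 MPa (tensile)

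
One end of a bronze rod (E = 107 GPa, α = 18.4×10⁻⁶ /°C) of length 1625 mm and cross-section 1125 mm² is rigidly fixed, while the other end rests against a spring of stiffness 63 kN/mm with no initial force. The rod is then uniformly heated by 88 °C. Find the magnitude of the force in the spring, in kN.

Free thermal expansion: δ_free = αΔT L = 18.4×10⁻⁶ × 88 × 1625 = 2.631 mm.
Let P be the compressive force at the spring. The rod shortens elastically by PL/(AE) and the spring compresses by P/k; together these equal δ_free.
P [ L/(AE) + 1/k ] = δ_free → P [ 1625/(1125×107×10³) + 1/(63×10³) ] = 2.631.
P = 2.631 / 2.937×10⁻⁵ = 89580 N.

P ≈ 89.6 kN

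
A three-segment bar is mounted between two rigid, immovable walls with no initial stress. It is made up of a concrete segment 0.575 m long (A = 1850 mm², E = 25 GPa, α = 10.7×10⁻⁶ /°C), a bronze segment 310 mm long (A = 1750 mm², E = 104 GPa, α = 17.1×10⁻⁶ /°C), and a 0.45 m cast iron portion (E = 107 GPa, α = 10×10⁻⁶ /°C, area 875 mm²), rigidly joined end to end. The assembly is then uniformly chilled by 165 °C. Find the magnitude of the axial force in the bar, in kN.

With the walls removed the bar would change length by δ_free = Σ αᵢΔT Lᵢ = 10.7×10⁻⁶×165×575 + 17.1×10⁻⁶×165×310 + 10×10⁻⁶×165×450 = 2.632 mm.
Since the ends are fixed, an axial force P builds up, equal in every segment, with P · Σ Lᵢ/(AᵢEᵢ) = δ_free.
The series flexibility is Σ Lᵢ/(AᵢEᵢ) = 575/(1850×25×10³) + 310/(1750×104×10³) + 450/(875×107×10³) = 1.894×10⁻⁵ mm/N.
P = 2.632 / 1.894×10⁻⁵ = 139000 N = 139 kN, tensile.

P ≈ 139 kN (tensile)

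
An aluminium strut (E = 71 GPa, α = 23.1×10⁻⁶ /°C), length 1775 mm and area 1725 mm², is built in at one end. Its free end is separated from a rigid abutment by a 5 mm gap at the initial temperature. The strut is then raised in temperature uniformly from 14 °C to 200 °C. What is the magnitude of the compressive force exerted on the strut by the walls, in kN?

P ≈ 181 kN

Unrestrained expansion: δ_free = αΔT L = 23.1×10⁻⁶ × 186 × 1775 = 7.626 mm.
The gap closes (δ_free > 5 mm) and the wall then resists a further 7.626 − 5 = 2.626 mm of expansion.
Compatibility: PL/(AE) = 2.626 mm, so σ = P/A = E × (2.626/1775) = 105.1 MPa.
P = σA = 105.1 × 1725 = 181.2 kN.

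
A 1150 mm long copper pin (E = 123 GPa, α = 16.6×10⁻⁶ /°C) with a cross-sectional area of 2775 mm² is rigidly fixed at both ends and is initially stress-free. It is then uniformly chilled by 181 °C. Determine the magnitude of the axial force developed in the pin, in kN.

Full restraint means ε = 0, so the stress is σ = EαΔT = 123×10³ × 16.6×10⁻⁶ × 181 = 369.6 MPa.
Axial force P = σA = 369.6 × 2775 = 1.026×10⁶ N = 1026 kN, tensile.

P ≈ 1030 kN (tensile)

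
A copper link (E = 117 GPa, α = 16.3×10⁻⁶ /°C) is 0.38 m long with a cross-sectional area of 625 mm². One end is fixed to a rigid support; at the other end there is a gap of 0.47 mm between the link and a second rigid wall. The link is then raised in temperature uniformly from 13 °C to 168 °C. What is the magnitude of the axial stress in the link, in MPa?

σ ≈ 151 MPa (compressive)

Free thermal elongation = αΔT L = 16.3×10⁻⁶ × 155 × 380 = 0.9601 mm.
The gap closes (δ_free > 0.47 mm) and the wall then resists a further 0.9601 − 0.47 = 0.4901 mm of expansion.
So σ = E(δ_free − g)/L = 117×10³ × 0.4901/380 = 150.9 MPa.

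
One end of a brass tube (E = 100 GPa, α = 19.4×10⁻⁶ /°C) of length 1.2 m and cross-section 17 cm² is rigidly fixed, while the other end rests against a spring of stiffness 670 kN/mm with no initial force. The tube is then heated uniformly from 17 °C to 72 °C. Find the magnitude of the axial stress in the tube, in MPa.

σ ≈ 88.1 MPa (compressive)

Free thermal expansion: δ_free = αΔT L = 19.4×10⁻⁶ × 55 × 1200 = 1.28 mm.
With a force P in the spring, the elastic change of the tube is PL/(AE) and that of the spring is P/k; compatibility requires their sum to equal δ_free.
P [ L/(AE) + 1/k ] = δ_free → P [ 1200/(1700×100×10³) + 1/(670×10³) ] = 1.28.
P = 1.28 / 8.551×10⁻⁶ = 149700 N.
σ = P/A = 149700/1700 = 88.08 MPa.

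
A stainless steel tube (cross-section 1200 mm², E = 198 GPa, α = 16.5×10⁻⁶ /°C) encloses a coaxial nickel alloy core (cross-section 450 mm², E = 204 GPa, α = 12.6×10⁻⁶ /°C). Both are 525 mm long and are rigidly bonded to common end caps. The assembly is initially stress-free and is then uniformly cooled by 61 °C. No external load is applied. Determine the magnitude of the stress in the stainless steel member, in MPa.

σ ≈ 13.1 MPa (tensile)

Equilibrium of a rigid end plate with no external load gives equal and opposite internal forces ±P in the two members. Since α_{stainless steel} > α_{nickel alloy}, cooling drives the stainless steel into tension and the nickel alloy into compression.
Setting the final lengths equal and cancelling L: (α₁ − α₂)ΔT = P/(A₁E₁) + P/(A₂E₂).
|α₁ − α₂|·ΔT = 3.9×10⁻⁶ × 61 = 0.0002379.
1/(A₁E₁) + 1/(A₂E₂) = 1/(1200×198×10³) + 1/(450×204×10³) = 1.51×10⁻⁸ N⁻¹.
So P = 0.0002379 / 1.51×10⁻⁸ = 15.75 kN.
σ_{stainless steel} = P/A₁ = 15750/1200 = 13.13 MPa, tensile.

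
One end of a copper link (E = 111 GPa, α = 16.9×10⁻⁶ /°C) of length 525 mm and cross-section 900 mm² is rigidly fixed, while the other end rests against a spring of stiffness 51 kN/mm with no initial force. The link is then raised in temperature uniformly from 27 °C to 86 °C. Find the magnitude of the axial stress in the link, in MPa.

Free thermal expansion: δ_free = αΔT L = 16.9×10⁻⁶ × 59 × 525 = 0.5235 mm.
Let P be the compressive force at the spring. The link shortens elastically by PL/(AE) and the spring compresses by P/k; together these equal δ_free.
P [ L/(AE) + 1/k ] = δ_free → P [ 525/(900×111×10³) + 1/(51×10³) ] = 0.5235.
P = 0.5235 / 2.486×10⁻⁵ = 21050 N.
σ = P/A = 21050/900 = 23.39 MPa.

σ ≈ 23.4 MPa (compressive)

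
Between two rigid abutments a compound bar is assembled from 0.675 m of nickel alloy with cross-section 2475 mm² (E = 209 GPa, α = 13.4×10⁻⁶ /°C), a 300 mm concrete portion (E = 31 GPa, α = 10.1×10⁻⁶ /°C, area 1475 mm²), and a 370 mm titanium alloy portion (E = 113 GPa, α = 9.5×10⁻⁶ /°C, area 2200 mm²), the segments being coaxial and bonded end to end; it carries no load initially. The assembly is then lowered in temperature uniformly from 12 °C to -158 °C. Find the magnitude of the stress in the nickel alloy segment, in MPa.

σ ≈ 114 MPa (tensile)

Free thermal contraction of the whole bar: Σ αᵢΔT Lᵢ = 13.4×10⁻⁶×170×675 + 10.1×10⁻⁶×170×300 + 9.5×10⁻⁶×170×370 = 2.65 mm.
Since the ends are fixed, an axial force P builds up, equal in every segment, with P · Σ Lᵢ/(AᵢEᵢ) = δ_free.
Σ Lᵢ/(AᵢEᵢ) = 675/(2475×209×10³) + 300/(1475×31×10³) + 370/(2200×113×10³) = 9.354×10⁻⁶ mm/N.
So P = 2.65 / 9.354×10⁻⁶ = 283.3 kN, tensile.
σ_{nickel alloy} = P / A = 283300 / 2475 = 114.5 MPa.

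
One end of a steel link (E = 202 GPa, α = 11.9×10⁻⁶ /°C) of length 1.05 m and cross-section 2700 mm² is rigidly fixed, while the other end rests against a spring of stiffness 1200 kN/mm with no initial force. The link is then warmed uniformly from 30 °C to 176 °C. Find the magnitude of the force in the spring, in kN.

P ≈ 661 kN

Free thermal expansion: δ_free = αΔT L = 11.9×10⁻⁶ × 146 × 1050 = 1.824 mm.
With a force P in the spring, the elastic change of the link is PL/(AE) and that of the spring is P/k; compatibility requires their sum to equal δ_free.
So P = δ_free / [L/(AE) + 1/k] = 1.824 / [ 1050/(2700×202×10³) + 1/(1200×10³) ].
P = 1.824 / 2.759×10⁻⁶ = 661300 N.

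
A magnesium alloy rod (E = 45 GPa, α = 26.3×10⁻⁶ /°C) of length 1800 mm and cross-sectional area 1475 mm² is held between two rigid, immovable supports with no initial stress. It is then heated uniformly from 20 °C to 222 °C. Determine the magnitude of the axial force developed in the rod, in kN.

P ≈ 353 kN (compressive)

The ends cannot move, so σ = EαΔT = 45×10³ × 26.3×10⁻⁶ × 202 = 239.1 MPa.
P = AEαΔT = 1475 × 45×10³ × 26.3×10⁻⁶ × 202 = 352.6 kN (compressive).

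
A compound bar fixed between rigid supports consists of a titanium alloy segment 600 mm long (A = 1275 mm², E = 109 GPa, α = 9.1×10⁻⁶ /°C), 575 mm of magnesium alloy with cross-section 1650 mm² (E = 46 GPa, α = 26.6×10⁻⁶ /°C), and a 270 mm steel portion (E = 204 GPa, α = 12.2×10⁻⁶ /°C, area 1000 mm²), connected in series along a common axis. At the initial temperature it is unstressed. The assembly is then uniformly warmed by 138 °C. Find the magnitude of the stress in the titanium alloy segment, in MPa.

σ ≈ 197 MPa (compressive)

If the supports were absent, the total length change would be Σ αᵢΔT Lᵢ = 9.1×10⁻⁶×138×600 + 26.6×10⁻⁶×138×575 + 12.2×10⁻⁶×138×270 = 3.319 mm.
The rigid supports impose zero overall length change; the single axial force P common to all segments must satisfy P Σ Lᵢ/(AᵢEᵢ) = δ_free.
Σ Lᵢ/(AᵢEᵢ) = 600/(1275×109×10³) + 575/(1650×46×10³) + 270/(1000×204×10³) = 1.322×10⁻⁵ mm/N.
Hence P = δ_free / Σ(L/AE) = 3.319/1.322×10⁻⁵ = 251.1 kN (compressive).
σ_{titanium alloy} = P / A = 251100 / 1275 = 196.9 MPa.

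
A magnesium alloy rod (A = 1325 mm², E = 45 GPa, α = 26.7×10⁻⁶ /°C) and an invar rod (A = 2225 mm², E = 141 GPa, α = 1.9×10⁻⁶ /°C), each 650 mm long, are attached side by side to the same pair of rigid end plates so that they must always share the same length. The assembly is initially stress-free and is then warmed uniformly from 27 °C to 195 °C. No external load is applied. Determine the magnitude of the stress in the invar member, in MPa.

Both members must finish at the same length. With the larger α, the magnesium alloy tends to over-expand; the plates restrain it, putting the magnesium alloy in compression and the invar in tension. With no external load the two internal forces are equal and opposite, magnitude P.
Compatibility of the two members (thermal + elastic change equal): (α₁ − α₂)ΔT = P·[1/(A₁E₁) + 1/(A₂E₂)].
|α₁ − α₂|·ΔT = 24.8×10⁻⁶ × 168 = 0.004166.
1/(A₁E₁) + 1/(A₂E₂) = 1/(1325×45×10³) + 1/(2225×141×10³) = 1.996×10⁻⁸ N⁻¹.
So P = 0.004166 / 1.996×10⁻⁸ = 208.7 kN.
σ_{invar} = P/A₂ = 208700/2225 = 93.82 MPa, tensile.

σ ≈ 93.8 MPa (tensile)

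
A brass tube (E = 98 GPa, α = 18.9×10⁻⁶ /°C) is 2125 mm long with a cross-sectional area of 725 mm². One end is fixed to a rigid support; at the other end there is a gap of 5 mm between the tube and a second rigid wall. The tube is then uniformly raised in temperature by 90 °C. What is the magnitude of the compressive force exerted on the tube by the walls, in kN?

P ≈ 0 kN

Free thermal elongation = αΔT L = 18.9×10⁻⁶ × 90 × 2125 = 3.615 mm.
This is smaller than the 5 mm clearance, so the tube expands freely without reaching the stop — the stress is zero.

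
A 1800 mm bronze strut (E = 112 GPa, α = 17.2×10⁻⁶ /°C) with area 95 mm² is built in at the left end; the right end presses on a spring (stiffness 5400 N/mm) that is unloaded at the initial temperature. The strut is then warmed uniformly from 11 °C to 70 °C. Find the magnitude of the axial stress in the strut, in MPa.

Free thermal expansion: δ_free = αΔT L = 17.2×10⁻⁶ × 59 × 1800 = 1.827 mm.
With a force P in the spring, the elastic change of the strut is PL/(AE) and that of the spring is P/k; compatibility requires their sum to equal δ_free.
P [ L/(AE) + 1/k ] = δ_free → P [ 1800/(95×112×10³) + 1/(5400) ] = 1.827.
P = 1.827 / 0.0003544 = 5155 N.
σ = P/A = 5155/95 = 54.26 MPa.

σ ≈ 54.3 MPa (compressive)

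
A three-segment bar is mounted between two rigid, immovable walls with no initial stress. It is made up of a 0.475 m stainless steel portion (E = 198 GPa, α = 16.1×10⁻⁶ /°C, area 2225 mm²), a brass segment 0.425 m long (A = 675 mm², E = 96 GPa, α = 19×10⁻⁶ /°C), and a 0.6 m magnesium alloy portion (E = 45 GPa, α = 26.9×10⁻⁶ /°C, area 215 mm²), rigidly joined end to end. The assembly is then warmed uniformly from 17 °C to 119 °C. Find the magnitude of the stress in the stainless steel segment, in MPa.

With the walls removed the bar would change length by δ_free = Σ αᵢΔT Lᵢ = 16.1×10⁻⁶×102×475 + 19×10⁻⁶×102×425 + 26.9×10⁻⁶×102×600 = 3.25 mm.
The walls prevent any net length change, so an axial force P (same in every segment) develops. Compatibility: P · Σ Lᵢ/(AᵢEᵢ) = δ_free.
Σ Lᵢ/(AᵢEᵢ) = 475/(2225×198×10³) + 425/(675×96×10³) + 600/(215×45×10³) = 6.965×10⁻⁵ mm/N.
P = 3.25 / 6.965×10⁻⁵ = 46660 N = 46.66 kN, compressive.
σ_{stainless steel} = P / A = 46660 / 2225 = 20.97 MPa.

σ ≈ 21 MPa (compressive)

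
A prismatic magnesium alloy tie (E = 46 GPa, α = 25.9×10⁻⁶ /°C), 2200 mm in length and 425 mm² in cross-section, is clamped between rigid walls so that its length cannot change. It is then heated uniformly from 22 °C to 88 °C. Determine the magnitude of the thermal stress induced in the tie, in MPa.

Because both ends are immovable the net strain is zero, and the suppressed thermal strain is αΔT = 25.9×10⁻⁶ × 66 = 1709.4×10⁻⁶.
Hence σ = E·αΔT = 46×10³ × 1709.4×10⁻⁶ = 78.63 MPa, compressive.

σ ≈ 78.6 MPa (compressive)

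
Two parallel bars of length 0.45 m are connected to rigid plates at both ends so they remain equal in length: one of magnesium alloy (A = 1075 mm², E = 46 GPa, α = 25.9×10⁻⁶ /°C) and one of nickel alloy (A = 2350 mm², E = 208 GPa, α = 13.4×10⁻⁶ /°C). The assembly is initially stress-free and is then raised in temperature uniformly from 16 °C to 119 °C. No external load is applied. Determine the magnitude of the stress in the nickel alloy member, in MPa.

σ ≈ 24.6 MPa (tensile)

Both members must finish at the same length. With the larger α, the magnesium alloy tends to over-expand; the plates restrain it, putting the magnesium alloy in compression and the nickel alloy in tension. With no external load the two internal forces are equal and opposite, magnitude P.
Compatibility of the two members (thermal + elastic change equal): (α₁ − α₂)ΔT = P·[1/(A₁E₁) + 1/(A₂E₂)].
|α₁ − α₂|·ΔT = 12.5×10⁻⁶ × 103 = 0.001287.
1/(A₁E₁) + 1/(A₂E₂) = 1/(1075×46×10³) + 1/(2350×208×10³) = 2.227×10⁻⁸ N⁻¹.
P = 0.001287 / 2.227×10⁻⁸ = 57820 N = 57.82 kN.
σ_{nickel alloy} = P/A₂ = 57820/2350 = 24.6 MPa, tensile.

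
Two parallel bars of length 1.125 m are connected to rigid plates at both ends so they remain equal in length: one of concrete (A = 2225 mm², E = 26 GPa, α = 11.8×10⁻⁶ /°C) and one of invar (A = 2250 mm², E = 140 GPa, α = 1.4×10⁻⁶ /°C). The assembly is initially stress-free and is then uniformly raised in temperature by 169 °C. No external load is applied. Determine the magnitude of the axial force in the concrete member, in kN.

The concrete has the larger α, so on heating it would change length more than the invar if both were free. The rigid plates force a common final length, so the concrete is put into compression and the invar into tension, with equal and opposite forces P (no external load).
Setting the final lengths equal and cancelling L: (α₁ − α₂)ΔT = P/(A₁E₁) + P/(A₂E₂).
|α₁ − α₂|·ΔT = 10.4×10⁻⁶ × 169 = 0.001758.
1/(A₁E₁) + 1/(A₂E₂) = 1/(2225×26×10³) + 1/(2250×140×10³) = 2.046×10⁻⁸ N⁻¹.
P = 0.001758 / 2.046×10⁻⁸ = 85900 N = 85.9 kN.

P ≈ 85.9 kN (compressive in the concrete)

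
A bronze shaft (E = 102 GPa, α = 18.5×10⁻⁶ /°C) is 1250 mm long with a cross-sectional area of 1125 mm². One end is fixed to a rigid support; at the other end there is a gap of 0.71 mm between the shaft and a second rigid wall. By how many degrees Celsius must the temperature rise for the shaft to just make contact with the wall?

ΔT ≈ 30.7 °C

The gap closes when αΔT L = 0.71 mm, since the shaft is still unstressed at that instant.
So ΔT = g/(αL) = 0.71/(18.5×10⁻⁶ × 1250) = 30.7 °C.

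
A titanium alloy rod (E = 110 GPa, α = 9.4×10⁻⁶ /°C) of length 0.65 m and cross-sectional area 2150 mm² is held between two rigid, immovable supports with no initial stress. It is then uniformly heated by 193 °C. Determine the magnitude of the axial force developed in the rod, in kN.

P ≈ 429 kN (compressive)

The ends cannot move, so σ = EαΔT = 110×10³ × 9.4×10⁻⁶ × 193 = 199.6 MPa.
Then P = σA = 199.6 × 2150 mm² = 429.1 kN, compressive.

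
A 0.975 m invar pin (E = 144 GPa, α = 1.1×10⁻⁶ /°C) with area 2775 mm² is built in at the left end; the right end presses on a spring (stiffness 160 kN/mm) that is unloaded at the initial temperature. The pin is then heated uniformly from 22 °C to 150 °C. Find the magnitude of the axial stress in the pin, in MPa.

If the spring were absent the pin would lengthen by αΔT L = 1.1×10⁻⁶ × 128 × 975 = 0.1373 mm.
Let P be the compressive force at the spring. The pin shortens elastically by PL/(AE) and the spring compresses by P/k; together these equal δ_free.
So P = δ_free / [L/(AE) + 1/k] = 0.1373 / [ 975/(2775×144×10³) + 1/(160×10³) ].
P = 0.1373 / 8.69×10⁻⁶ = 15800 N.
σ = P/A = 15800/2775 = 5.693 MPa.

σ ≈ 5.69 MPa (compressive)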